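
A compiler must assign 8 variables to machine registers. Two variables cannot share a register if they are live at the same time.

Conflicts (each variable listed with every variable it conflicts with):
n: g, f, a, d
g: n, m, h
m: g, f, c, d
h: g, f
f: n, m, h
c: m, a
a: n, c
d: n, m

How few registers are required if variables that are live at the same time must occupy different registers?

3

The cycle c-m-d-n-a-c has odd length 5, so it cannot be 2-colored; at least 3 registers are needed.
3 registers suffice: register 1 → {n, m, h}; register 2 → {g, f, a, d}; register 3 → {c}. Each listed conflict is separated.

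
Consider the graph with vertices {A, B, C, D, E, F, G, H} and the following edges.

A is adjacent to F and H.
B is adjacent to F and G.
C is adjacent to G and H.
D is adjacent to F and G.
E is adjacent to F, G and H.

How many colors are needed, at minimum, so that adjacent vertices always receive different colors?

2

E and F are adjacent, so at least 2 colors are needed.
2 colors suffice: A=blue, B=blue, C=blue, D=blue, E=blue, F=red, G=red, H=red. No two adjacent vertices share a color.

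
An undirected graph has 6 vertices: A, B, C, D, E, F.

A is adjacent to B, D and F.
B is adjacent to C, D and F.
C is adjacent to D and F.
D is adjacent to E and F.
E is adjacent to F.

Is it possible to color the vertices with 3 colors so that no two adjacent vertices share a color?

No

B, C, D, F are pairwise adjacent (a clique of size 4), so at least 4 colors are needed.
So 3 colors are not enough.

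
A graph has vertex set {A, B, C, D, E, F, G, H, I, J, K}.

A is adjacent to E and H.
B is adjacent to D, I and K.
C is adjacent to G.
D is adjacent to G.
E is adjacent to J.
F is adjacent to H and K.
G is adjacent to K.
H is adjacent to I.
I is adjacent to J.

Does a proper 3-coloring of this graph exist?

Yes

The chromatic number is 3. The cycle F-K-B-I-H-F has odd length 5, so it cannot be 2-colored; at least 3 colors are needed.
A valid assignment using 3 colors: A=green, B=red, C=blue, D=blue, E=blue, F=green, G=red, H=red, I=blue, J=red, K=blue.
That is already a proper 3-coloring.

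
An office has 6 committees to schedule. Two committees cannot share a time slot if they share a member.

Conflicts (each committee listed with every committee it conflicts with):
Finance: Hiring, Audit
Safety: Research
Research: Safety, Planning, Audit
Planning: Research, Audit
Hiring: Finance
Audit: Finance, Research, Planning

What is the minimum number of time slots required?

3

Research, Planning, Audit pairwise conflict, so at least 3 time slots are needed.
3 time slots suffice: time slot 1 → {Safety, Hiring, Audit}; time slot 2 → {Finance, Research}; time slot 3 → {Planning}. Each listed conflict is separated.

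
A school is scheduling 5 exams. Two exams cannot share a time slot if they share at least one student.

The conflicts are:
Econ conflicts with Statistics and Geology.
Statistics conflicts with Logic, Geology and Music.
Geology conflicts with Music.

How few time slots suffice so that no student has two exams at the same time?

Statistics, Geology, Music all conflict with each other, so at least 3 time slots are needed.
Using 3 time slots: Econ=3, Statistics=1, Logic=2, Geology=2, Music=3. Every pair that conflicts lands in different time slots.

3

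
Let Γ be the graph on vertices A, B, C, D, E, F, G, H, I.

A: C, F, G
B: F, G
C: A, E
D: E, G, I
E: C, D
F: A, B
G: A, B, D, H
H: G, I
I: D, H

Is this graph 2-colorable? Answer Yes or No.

The cycle E-C-A-G-D-E has odd length 5, so it cannot be 2-colored; at least 3 colors are needed.
So 2 colors are not enough.

No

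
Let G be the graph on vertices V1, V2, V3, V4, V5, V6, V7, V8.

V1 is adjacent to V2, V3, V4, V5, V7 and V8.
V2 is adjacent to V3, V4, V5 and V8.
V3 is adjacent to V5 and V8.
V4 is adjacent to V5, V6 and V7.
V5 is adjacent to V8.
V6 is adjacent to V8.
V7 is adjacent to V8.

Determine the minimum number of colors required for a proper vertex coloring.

5

V1, V2, V3, V5, V8 form a clique, so at least 5 colors are needed.
5 colors suffice: color 1 → {V4, V8}; color 2 → {V1, V6}; color 3 → {V2, V7}; color 4 → {V5}; color 5 → {V3}. Every edge joins two different colors.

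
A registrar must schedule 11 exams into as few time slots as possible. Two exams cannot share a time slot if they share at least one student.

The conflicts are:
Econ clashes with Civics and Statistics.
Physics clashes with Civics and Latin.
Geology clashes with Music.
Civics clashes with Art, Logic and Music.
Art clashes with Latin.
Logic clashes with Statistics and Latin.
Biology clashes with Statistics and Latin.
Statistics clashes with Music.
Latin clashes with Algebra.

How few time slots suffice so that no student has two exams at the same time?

Physics and Latin conflict, so at least 2 time slots are needed.
Using 2 time slots: Econ=2, Physics=2, Geology=1, Civics=1, Art=2, Logic=2, Biology=2, Statistics=1, Latin=1, Music=2, Algebra=2. Every pair that conflicts lands in different time slots.

2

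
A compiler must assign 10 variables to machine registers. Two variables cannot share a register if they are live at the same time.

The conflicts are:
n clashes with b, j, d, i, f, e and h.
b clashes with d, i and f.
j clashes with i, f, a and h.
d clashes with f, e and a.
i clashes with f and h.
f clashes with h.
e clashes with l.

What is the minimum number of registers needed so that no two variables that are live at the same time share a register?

n, j, i, f, h are mutually in conflict, so at least 5 registers are needed.
5 registers suffice: n=1, b=5, j=3, d=3, i=4, f=2, e=2, l=1, a=1, h=5. Every pair that conflicts lands in different registers.

5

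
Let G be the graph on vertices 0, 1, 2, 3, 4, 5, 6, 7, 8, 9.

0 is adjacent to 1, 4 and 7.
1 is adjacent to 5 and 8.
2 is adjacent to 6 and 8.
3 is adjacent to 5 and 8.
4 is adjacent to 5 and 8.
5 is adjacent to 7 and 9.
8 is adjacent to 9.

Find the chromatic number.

2

2 and 6 are adjacent, so at least 2 colors are needed.
A valid assignment using 2 colors: 0=a, 1=b, 2=b, 3=b, 4=b, 5=a, 6=a, 7=b, 8=a, 9=b. Each edge has distinct colors on its endpoints.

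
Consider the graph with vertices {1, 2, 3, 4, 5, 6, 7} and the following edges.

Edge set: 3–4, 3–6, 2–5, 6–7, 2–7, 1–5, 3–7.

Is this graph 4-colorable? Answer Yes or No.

The chromatic number is 3. 3, 6, 7 are pairwise adjacent, so at least 3 colors are needed.
3 colors suffice: color a → {3, 5}; color b → {1, 4, 7}; color c → {2, 6}.
Since 4 ≥ 3, a proper 4-coloring certainly exists.

Yes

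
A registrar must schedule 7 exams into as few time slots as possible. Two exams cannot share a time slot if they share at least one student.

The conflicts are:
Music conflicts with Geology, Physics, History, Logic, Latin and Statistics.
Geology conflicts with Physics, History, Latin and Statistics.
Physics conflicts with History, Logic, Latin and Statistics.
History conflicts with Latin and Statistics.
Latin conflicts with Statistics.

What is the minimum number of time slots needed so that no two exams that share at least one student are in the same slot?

Music, Geology, Physics, History, Latin, Statistics all conflict with each other, so at least 6 time slots are needed.
Using 6 time slots: Music=2, Geology=4, Physics=1, History=6, Logic=3, Latin=5, Statistics=3. No two conflicting exams share a time slot.

6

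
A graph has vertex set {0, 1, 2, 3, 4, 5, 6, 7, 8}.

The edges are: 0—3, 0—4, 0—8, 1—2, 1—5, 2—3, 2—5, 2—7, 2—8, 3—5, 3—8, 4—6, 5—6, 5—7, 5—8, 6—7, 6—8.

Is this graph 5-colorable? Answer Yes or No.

The chromatic number is 4. 2, 3, 5, 8 form a clique, so at least 4 colors are needed.
A valid assignment using 4 colors: 0=red, 1=blue, 2=green, 3=yellow, 4=blue, 5=red, 6=green, 7=blue, 8=blue.
Since 5 ≥ 4, a proper 5-coloring certainly exists.

Yes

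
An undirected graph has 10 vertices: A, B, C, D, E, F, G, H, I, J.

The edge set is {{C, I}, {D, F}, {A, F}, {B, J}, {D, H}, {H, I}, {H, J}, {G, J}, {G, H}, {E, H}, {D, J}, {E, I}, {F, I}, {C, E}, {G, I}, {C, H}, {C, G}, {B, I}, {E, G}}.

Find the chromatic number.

5

C, E, G, H, I form a clique, so at least 5 colors are needed.
5 colors suffice: A=1, B=2, C=5, D=3, E=4, F=2, G=3, H=2, I=1, J=1. Every edge joins two different colors.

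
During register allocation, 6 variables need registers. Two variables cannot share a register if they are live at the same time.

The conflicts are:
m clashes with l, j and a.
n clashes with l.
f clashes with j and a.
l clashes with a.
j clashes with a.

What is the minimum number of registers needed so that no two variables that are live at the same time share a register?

3

m, j, a are mutually in conflict, so at least 3 registers are needed.
3 registers suffice: register 1 → {n, a}; register 2 → {l, j}; register 3 → {m, f}. Every pair that conflicts lands in different registers.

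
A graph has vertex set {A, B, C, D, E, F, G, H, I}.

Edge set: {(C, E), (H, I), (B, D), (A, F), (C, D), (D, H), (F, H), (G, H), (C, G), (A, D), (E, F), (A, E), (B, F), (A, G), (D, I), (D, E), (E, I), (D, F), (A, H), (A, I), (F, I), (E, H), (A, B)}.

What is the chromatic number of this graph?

A, D, E, F, H, I form a clique, so at least 6 colors are needed.
6 colors suffice: color 1 → {A, C}; color 2 → {D, G}; color 3 → {F}; color 4 → {B, H}; color 5 → {E}; color 6 → {I}. No two adjacent vertices share a color.

6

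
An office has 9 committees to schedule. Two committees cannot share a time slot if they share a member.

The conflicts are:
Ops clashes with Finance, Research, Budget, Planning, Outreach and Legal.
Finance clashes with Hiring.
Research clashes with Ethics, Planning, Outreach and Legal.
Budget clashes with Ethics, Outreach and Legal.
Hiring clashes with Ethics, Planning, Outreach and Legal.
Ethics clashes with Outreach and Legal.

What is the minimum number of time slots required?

Hiring, Ethics, Legal are mutually in conflict, so at least 3 time slots are needed.
A valid assignment using 3 time slots: Ops=1, Finance=2, Research=3, Budget=3, Hiring=3, Ethics=1, Planning=2, Outreach=2, Legal=2. No two conflicting committees share a time slot.

3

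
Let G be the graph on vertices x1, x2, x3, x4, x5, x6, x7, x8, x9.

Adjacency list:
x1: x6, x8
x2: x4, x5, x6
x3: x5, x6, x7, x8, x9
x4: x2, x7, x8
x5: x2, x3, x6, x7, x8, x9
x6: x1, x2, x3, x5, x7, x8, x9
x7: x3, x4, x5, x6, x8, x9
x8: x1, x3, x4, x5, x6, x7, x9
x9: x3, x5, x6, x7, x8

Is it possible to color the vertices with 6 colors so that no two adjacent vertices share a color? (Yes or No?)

Yes

The chromatic number is 6. x3, x5, x6, x7, x8, x9 are pairwise adjacent (a clique of size 6), so at least 6 colors are needed.
6 colors suffice: color 1 → {x2, x8}; color 2 → {x4, x6}; color 3 → {x1, x7}; color 4 → {x5}; color 5 → {x9}; color 6 → {x3}.
That is already a proper 6-coloring.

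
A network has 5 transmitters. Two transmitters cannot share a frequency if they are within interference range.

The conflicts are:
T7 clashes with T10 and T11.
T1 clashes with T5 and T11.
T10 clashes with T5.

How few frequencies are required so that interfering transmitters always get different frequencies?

The cycle T10-T7-T11-T1-T5-T10 has odd length 5, so it cannot be 2-colored; at least 3 frequencies are needed.
3 frequencies suffice: frequency 1 → {T10, T11}; frequency 2 → {T7, T1}; frequency 3 → {T5}. No two conflicting transmitters share a frequency.

3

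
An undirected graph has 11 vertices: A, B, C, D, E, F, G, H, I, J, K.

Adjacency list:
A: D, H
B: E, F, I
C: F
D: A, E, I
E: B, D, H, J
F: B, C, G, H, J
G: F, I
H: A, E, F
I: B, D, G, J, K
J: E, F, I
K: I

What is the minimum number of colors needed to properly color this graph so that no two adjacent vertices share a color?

E and H are adjacent, so at least 2 colors are needed.
2 colors suffice: A=1, B=2, C=2, D=2, E=1, F=1, G=2, H=2, I=1, J=2, K=2. Each edge has distinct colors on its endpoints.

2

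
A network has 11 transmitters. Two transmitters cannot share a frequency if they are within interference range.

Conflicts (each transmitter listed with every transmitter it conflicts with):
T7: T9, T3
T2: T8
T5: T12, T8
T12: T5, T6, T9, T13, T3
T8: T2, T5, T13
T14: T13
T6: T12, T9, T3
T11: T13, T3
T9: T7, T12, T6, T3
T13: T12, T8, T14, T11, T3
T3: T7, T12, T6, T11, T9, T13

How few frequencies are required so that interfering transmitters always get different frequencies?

T12, T6, T9, T3 pairwise conflict, so at least 4 frequencies are needed.
A valid assignment using 4 frequencies: T7=3, T2=2, T5=2, T12=3, T8=1, T14=1, T6=4, T11=3, T9=2, T13=2, T3=1. Each listed conflict is separated.

4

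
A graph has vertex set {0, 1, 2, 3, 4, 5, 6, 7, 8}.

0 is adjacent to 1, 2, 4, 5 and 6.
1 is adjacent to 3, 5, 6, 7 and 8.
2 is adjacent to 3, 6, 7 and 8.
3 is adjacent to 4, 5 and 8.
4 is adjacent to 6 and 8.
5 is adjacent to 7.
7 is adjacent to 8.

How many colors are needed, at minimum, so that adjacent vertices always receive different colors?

0, 2, 6 form a triangle, so at least 3 colors are needed.
3 colors suffice: color red → {1, 2, 4}; color blue → {0, 3, 7}; color green → {5, 6, 8}. Each edge has distinct colors on its endpoints.

3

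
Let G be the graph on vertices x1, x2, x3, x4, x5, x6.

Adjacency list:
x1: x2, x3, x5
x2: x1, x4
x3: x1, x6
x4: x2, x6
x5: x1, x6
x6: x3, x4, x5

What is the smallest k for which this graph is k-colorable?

The cycle x1-x3-x6-x4-x2-x1 has odd length 5, so it cannot be 2-colored; at least 3 colors are needed.
3 colors suffice: color red → {x1, x6}; color blue → {x2, x3, x5}; color green → {x4}. No two adjacent vertices share a color.

3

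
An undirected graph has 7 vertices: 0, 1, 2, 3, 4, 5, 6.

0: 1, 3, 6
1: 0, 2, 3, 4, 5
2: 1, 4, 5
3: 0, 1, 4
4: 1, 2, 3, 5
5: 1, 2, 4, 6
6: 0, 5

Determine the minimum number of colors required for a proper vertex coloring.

4

1, 2, 4, 5 are pairwise adjacent (a clique of size 4), so at least 4 colors are needed.
4 colors suffice: color red → {1, 6}; color blue → {3, 5}; color green → {0, 4}; color yellow → {2}. No two adjacent vertices share a color.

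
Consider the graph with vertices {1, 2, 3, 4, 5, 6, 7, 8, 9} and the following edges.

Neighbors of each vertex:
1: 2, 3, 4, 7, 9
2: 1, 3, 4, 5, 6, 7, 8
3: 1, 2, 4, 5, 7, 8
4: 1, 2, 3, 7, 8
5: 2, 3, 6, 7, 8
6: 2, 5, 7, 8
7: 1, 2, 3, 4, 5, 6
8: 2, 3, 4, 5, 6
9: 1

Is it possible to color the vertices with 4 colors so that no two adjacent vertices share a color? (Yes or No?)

1, 2, 3, 4, 7 are pairwise adjacent (a clique of size 5), so at least 5 colors are needed.
So 4 colors are not enough.

No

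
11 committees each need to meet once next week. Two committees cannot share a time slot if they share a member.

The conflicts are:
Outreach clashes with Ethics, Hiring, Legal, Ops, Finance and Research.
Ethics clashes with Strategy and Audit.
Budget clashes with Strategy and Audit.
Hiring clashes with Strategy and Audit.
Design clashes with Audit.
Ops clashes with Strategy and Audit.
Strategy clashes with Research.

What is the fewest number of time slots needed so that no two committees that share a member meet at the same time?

2

Budget and Audit conflict, so at least 2 time slots are needed.
2 time slots suffice: Outreach=1, Ethics=2, Budget=2, Hiring=2, Legal=2, Design=2, Ops=2, Strategy=1, Finance=2, Audit=1, Research=2. Every pair that conflicts lands in different time slots.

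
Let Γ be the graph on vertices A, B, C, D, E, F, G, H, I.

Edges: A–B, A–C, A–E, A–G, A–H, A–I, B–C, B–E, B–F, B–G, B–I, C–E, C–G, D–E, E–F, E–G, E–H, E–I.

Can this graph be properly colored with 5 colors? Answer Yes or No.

The chromatic number is 5. A, B, C, E, G form a clique, so at least 5 colors are needed.
5 colors suffice: A=3, B=2, C=4, D=2, E=1, F=3, G=5, H=2, I=4.
That is already a proper 5-coloring.

Yes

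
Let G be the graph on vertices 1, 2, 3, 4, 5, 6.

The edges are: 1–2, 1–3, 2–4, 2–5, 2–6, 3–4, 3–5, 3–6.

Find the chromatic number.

2

3 and 4 are adjacent, so at least 2 colors are needed.
2 colors suffice: color a → {2, 3}; color b → {1, 4, 5, 6}. No two adjacent vertices share a color.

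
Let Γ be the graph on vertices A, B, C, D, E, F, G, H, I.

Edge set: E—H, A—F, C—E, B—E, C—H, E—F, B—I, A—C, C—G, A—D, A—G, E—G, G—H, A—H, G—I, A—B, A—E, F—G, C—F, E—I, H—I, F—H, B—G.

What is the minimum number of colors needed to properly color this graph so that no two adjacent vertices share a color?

6

A, C, E, F, G, H are mutually adjacent (a clique of size 6), so at least 6 colors are needed.
6 colors suffice: color 1 → {D, E}; color 2 → {A, I}; color 3 → {G}; color 4 → {B, H}; color 5 → {C}; color 6 → {F}. No two adjacent vertices share a color.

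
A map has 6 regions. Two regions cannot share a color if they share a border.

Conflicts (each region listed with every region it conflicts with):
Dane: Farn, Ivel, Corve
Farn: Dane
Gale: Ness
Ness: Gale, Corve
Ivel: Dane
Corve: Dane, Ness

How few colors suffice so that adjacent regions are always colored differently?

2

Dane and Farn conflict, so at least 2 colors are needed.
One proper 2-coloring: Dane=1, Farn=2, Gale=2, Ness=1, Ivel=2, Corve=2. Every pair that conflicts lands in different colors.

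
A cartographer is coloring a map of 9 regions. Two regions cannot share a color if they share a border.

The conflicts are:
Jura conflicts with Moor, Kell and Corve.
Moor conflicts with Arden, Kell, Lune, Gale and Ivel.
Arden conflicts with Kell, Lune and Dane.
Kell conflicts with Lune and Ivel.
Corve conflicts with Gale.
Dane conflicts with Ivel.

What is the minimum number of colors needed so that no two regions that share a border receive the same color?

4

Moor, Arden, Kell, Lune are mutually in conflict, so at least 4 colors are needed.
4 colors suffice: color 1 → {Moor, Corve, Dane}; color 2 → {Kell, Gale}; color 3 → {Jura, Arden, Ivel}; color 4 → {Lune}. Every pair that conflicts lands in different colors.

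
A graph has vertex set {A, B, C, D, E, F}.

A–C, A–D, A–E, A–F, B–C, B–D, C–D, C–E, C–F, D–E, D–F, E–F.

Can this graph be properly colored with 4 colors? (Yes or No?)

A, C, D, E, F are mutually adjacent (a clique of size 5), so at least 5 colors are needed.
So 4 colors are not enough.

No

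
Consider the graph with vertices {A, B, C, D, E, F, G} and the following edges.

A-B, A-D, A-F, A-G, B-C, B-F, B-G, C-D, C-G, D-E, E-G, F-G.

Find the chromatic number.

4

A, B, F, G form a clique, so at least 4 colors are needed.
A valid assignment using 4 colors: A=blue, B=green, C=blue, D=red, E=blue, F=yellow, G=red. Each edge has distinct colors on its endpoints.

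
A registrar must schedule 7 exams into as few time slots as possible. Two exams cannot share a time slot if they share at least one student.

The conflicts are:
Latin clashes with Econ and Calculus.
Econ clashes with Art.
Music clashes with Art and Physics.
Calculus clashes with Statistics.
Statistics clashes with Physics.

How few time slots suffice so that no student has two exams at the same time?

3

The cycle Art-Econ-Latin-Calculus-Statistics-Physics-Music-Art has odd length 7, so it cannot be 2-colored; at least 3 time slots are needed.
A valid assignment using 3 time slots: Latin=3, Econ=2, Music=2, Calculus=1, Art=1, Statistics=2, Physics=1. No two conflicting exams share a time slot.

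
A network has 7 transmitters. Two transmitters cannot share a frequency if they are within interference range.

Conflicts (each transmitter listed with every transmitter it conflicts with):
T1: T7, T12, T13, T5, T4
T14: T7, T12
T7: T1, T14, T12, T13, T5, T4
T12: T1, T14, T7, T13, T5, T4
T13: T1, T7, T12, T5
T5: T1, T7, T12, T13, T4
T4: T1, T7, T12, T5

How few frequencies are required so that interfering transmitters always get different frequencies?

5

T1, T7, T12, T13, T5 pairwise conflict, so at least 5 frequencies are needed.
5 frequencies suffice: frequency 1 → {T12}; frequency 2 → {T7}; frequency 3 → {T14, T5}; frequency 4 → {T1}; frequency 5 → {T13, T4}. No two conflicting transmitters share a frequency.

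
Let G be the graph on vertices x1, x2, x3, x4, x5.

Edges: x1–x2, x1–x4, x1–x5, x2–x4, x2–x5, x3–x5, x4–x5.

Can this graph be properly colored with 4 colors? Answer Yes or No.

The chromatic number is 4. x1, x2, x4, x5 are mutually adjacent (a clique of size 4), so at least 4 colors are needed.
4 colors suffice: color 1 → {x5}; color 2 → {x1, x3}; color 3 → {x2}; color 4 → {x4}.
That is already a proper 4-coloring.

Yes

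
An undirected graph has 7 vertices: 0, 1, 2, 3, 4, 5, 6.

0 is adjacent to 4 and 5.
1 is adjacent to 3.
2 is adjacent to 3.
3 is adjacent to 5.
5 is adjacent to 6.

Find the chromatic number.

1 and 3 are adjacent, so at least 2 colors are needed.
2 colors suffice: color a → {0, 3, 6}; color b → {1, 2, 4, 5}. Each edge has distinct colors on its endpoints.

2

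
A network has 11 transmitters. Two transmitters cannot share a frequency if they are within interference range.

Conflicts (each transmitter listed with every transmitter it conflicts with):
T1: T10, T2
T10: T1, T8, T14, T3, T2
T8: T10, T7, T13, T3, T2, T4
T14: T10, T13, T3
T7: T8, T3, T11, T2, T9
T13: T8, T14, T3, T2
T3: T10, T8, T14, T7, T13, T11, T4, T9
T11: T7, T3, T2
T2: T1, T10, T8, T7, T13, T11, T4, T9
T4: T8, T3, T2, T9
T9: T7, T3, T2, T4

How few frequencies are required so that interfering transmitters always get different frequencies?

3

T3, T4, T9 all conflict with each other, so at least 3 frequencies are needed.
Using 3 frequencies: T1=2, T10=3, T8=2, T14=2, T7=3, T13=3, T3=1, T11=2, T2=1, T4=3, T9=2. No two conflicting transmitters share a frequency.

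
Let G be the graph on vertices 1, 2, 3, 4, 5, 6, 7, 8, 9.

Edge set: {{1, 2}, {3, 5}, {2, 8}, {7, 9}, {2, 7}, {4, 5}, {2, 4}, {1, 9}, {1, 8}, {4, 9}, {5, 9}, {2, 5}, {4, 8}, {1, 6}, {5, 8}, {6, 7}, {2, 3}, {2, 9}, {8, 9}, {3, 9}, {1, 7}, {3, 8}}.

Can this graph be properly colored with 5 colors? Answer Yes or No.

Yes

The chromatic number is 5. 2, 3, 5, 8, 9 are pairwise adjacent (a clique of size 5), so at least 5 colors are needed.
5 colors suffice: color red → {6, 9}; color blue → {2}; color green → {7, 8}; color yellow → {1, 5}; color purple → {3, 4}.
That is already a proper 5-coloring.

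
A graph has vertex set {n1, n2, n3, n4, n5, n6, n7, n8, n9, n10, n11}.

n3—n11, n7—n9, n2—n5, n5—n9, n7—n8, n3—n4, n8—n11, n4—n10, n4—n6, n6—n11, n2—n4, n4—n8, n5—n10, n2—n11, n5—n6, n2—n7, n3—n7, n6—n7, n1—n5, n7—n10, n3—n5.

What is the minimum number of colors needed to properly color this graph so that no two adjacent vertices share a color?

2

n6 and n7 are adjacent, so at least 2 colors are needed.
2 colors suffice: color 1 → {n4, n5, n7, n11}; color 2 → {n1, n2, n3, n6, n8, n9, n10}. Every edge joins two different colors.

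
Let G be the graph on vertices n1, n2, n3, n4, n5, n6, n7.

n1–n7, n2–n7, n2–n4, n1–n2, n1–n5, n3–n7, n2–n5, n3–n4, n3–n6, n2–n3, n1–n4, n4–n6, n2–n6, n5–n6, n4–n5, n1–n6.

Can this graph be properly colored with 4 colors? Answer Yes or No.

n1, n2, n4, n5, n6 are pairwise adjacent (a clique of size 5), so at least 5 colors are needed.
So 4 colors are not enough.

No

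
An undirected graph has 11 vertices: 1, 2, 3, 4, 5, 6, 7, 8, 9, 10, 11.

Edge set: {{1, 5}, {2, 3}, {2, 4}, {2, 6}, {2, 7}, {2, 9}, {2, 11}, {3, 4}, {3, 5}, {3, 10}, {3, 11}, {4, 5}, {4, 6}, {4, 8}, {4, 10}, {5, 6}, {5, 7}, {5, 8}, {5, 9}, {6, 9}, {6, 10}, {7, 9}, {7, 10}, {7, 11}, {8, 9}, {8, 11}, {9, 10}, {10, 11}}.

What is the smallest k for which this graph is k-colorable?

3

5, 7, 9 form a triangle, so at least 3 colors are needed.
One proper 3-coloring: 1=blue, 2=red, 3=green, 4=blue, 5=red, 6=green, 7=green, 8=green, 9=blue, 10=red, 11=blue. Each edge has distinct colors on its endpoints.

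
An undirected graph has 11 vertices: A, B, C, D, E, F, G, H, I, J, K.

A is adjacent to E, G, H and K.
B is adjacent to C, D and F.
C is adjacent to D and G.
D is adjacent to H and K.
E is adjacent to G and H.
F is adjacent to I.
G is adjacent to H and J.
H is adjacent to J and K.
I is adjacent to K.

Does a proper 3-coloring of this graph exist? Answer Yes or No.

A, E, G, H are pairwise adjacent (a clique of size 4), so at least 4 colors are needed.
So 3 colors are not enough.

No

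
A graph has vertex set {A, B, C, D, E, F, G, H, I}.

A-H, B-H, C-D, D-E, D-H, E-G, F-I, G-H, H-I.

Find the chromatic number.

2

C and D are adjacent, so at least 2 colors are needed.
2 colors suffice: A=blue, B=blue, C=red, D=blue, E=red, F=red, G=blue, H=red, I=blue. No two adjacent vertices share a color.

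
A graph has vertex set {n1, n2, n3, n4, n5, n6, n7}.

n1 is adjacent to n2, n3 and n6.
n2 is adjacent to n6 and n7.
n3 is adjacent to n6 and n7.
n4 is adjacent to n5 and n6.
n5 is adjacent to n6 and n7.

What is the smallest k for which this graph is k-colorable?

3

n4, n5, n6 are pairwise adjacent, so at least 3 colors are needed.
3 colors suffice: color 1 → {n6, n7}; color 2 → {n2, n3, n5}; color 3 → {n1, n4}. No two adjacent vertices share a color.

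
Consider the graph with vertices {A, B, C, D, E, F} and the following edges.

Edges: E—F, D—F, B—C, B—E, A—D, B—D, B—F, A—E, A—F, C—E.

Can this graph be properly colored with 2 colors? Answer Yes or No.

B, C, E are pairwise adjacent, so at least 3 colors are needed.
So 2 colors are not enough.

No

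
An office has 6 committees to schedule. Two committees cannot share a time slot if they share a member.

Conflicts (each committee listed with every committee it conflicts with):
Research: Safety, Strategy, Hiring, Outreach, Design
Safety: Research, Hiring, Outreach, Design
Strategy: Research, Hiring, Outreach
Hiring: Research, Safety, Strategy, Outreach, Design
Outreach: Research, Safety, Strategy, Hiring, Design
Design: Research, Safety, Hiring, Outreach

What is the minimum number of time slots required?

5

Research, Safety, Hiring, Outreach, Design all conflict with each other, so at least 5 time slots are needed.
Using 5 time slots: Research=2, Safety=5, Strategy=4, Hiring=3, Outreach=1, Design=4. Every pair that conflicts lands in different time slots.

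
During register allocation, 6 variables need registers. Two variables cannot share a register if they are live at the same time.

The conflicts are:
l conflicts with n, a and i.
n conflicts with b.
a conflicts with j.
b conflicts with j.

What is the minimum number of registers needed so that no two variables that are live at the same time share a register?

The cycle a-j-b-n-l-a has odd length 5, so it cannot be 2-colored; at least 3 registers are needed.
A valid assignment using 3 registers: l=1, n=2, a=2, b=1, j=3, i=2. No two conflicting variables share a register.

3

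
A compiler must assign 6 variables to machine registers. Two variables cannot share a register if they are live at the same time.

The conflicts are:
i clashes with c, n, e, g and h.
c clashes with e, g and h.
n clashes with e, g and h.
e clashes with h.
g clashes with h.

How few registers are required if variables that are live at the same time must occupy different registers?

i, n, g, h pairwise conflict, so at least 4 registers are needed.
4 registers suffice: i=2, c=4, n=4, e=3, g=3, h=1. Each listed conflict is separated.

4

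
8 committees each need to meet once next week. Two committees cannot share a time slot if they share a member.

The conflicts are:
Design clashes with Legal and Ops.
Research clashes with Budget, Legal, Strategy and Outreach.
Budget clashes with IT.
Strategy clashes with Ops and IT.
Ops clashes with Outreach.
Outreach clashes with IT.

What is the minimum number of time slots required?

3

The cycle Strategy-Ops-Design-Legal-Research-Strategy has odd length 5, so it cannot be 2-colored; at least 3 time slots are needed.
3 time slots suffice: time slot 1 → {Research, Ops, IT}; time slot 2 → {Design, Budget, Strategy, Outreach}; time slot 3 → {Legal}. Every pair that conflicts lands in different time slots.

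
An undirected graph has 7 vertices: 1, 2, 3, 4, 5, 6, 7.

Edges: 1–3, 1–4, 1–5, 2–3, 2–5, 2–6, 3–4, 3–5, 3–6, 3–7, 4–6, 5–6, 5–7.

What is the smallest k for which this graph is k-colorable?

4

2, 3, 5, 6 are pairwise adjacent (a clique of size 4), so at least 4 colors are needed.
4 colors suffice: color a → {3}; color b → {4, 5}; color c → {1, 6, 7}; color d → {2}. No two adjacent vertices share a color.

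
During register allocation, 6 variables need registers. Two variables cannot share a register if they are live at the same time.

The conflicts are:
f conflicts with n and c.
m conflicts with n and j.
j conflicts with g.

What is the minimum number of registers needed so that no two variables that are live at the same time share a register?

2

m and j conflict, so at least 2 registers are needed.
2 registers suffice: f=2, m=2, n=1, c=1, j=1, g=2. Each listed conflict is separated.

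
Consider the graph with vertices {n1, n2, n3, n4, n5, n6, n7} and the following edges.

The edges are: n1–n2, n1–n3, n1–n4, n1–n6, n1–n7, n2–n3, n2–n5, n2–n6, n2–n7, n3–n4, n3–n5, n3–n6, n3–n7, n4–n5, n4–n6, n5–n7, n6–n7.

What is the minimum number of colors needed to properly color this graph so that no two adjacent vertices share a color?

5

n1, n2, n3, n6, n7 are mutually adjacent (a clique of size 5), so at least 5 colors are needed.
5 colors suffice: color 1 → {n3}; color 2 → {n4, n7}; color 3 → {n5, n6}; color 4 → {n2}; color 5 → {n1}. No two adjacent vertices share a color.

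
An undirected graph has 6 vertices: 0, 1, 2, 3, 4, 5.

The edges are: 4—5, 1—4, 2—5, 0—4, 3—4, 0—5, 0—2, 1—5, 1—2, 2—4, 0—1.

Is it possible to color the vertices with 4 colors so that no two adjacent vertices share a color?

No

0, 1, 2, 4, 5 form a clique, so at least 5 colors are needed.
So 4 colors are not enough.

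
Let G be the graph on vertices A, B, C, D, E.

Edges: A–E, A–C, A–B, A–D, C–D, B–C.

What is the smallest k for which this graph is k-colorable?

3

A, C, D are pairwise adjacent, so at least 3 colors are needed.
One proper 3-coloring: A=red, B=green, C=blue, D=green, E=blue. Each edge has distinct colors on its endpoints.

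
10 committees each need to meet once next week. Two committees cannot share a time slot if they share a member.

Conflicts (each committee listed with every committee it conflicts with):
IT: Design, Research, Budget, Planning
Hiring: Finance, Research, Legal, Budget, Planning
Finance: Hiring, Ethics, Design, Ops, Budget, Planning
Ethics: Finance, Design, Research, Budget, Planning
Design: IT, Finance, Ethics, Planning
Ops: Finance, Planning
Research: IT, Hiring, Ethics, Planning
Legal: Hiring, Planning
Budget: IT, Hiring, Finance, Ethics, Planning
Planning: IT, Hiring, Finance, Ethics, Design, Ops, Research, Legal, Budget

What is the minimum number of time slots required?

Finance, Ethics, Budget, Planning all conflict with each other, so at least 4 time slots are needed.
4 time slots suffice: time slot 1 → {Planning}; time slot 2 → {Finance, Research, Legal}; time slot 3 → {Design, Ops, Budget}; time slot 4 → {IT, Hiring, Ethics}. Each listed conflict is separated.

4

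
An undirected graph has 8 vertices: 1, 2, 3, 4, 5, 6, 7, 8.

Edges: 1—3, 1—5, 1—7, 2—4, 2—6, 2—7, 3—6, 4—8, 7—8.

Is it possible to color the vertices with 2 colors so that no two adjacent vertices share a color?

No

The cycle 6-3-1-7-2-6 has odd length 5, so it cannot be 2-colored; at least 3 colors are needed.
So 2 colors are not enough.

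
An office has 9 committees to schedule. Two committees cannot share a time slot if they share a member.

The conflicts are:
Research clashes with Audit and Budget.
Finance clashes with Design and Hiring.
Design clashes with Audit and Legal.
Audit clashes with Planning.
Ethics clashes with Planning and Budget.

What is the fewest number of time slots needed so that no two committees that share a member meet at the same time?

3

The cycle Audit-Planning-Ethics-Budget-Research-Audit has odd length 5, so it cannot be 2-colored; at least 3 time slots are needed.
A valid assignment using 3 time slots: Research=1, Finance=2, Design=1, Audit=2, Ethics=1, Planning=3, Budget=2, Hiring=1, Legal=2. No two conflicting committees share a time slot.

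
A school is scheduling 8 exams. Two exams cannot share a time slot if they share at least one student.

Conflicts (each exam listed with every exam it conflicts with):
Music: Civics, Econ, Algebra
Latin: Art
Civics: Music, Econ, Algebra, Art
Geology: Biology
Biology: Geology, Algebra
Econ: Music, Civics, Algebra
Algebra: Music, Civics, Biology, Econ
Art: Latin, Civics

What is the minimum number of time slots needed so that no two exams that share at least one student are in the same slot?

Music, Civics, Econ, Algebra are mutually in conflict, so at least 4 time slots are needed.
Using 4 time slots: Music=3, Latin=1, Civics=1, Geology=2, Biology=1, Econ=4, Algebra=2, Art=2. Every pair that conflicts lands in different time slots.

4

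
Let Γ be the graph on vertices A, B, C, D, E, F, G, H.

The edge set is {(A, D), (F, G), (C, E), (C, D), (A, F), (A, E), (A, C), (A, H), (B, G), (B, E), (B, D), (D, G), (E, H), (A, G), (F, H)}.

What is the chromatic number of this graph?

3

B, D, G are pairwise adjacent, so at least 3 colors are needed.
3 colors suffice: color red → {A, B}; color blue → {C, G, H}; color green → {D, E, F}. No two adjacent vertices share a color.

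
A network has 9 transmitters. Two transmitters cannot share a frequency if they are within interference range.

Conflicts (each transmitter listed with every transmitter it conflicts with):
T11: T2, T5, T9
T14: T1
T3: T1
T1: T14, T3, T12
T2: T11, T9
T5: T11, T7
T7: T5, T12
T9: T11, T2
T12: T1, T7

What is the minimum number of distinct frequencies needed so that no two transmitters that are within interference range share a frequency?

3

T11, T2, T9 are mutually in conflict, so at least 3 frequencies are needed.
Using 3 frequencies: T11=1, T14=2, T3=2, T1=1, T2=3, T5=2, T7=1, T9=2, T12=2. Every pair that conflicts lands in different frequencies.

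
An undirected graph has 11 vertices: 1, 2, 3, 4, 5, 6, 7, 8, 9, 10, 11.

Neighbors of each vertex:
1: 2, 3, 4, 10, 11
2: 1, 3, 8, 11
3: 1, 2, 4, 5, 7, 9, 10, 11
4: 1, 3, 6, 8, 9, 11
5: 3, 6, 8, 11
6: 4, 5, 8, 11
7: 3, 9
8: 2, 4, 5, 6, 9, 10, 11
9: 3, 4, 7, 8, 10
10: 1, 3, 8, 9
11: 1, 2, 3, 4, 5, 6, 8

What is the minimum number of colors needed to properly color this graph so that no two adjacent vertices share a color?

4, 6, 8, 11 form a clique, so at least 4 colors are needed.
4 colors suffice: 1=d, 2=c, 3=a, 4=c, 5=c, 6=d, 7=c, 8=a, 9=b, 10=c, 11=b. No two adjacent vertices share a color.

4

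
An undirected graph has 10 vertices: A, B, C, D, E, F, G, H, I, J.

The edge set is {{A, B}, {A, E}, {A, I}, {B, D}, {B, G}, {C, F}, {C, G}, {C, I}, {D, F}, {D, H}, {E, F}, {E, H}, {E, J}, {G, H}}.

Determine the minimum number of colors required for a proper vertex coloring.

The cycle D-B-A-E-F-D has odd length 5, so it cannot be 2-colored; at least 3 colors are needed.
3 colors suffice: color red → {B, C, E}; color blue → {A, F, H, J}; color green → {D, G, I}. No two adjacent vertices share a color.

3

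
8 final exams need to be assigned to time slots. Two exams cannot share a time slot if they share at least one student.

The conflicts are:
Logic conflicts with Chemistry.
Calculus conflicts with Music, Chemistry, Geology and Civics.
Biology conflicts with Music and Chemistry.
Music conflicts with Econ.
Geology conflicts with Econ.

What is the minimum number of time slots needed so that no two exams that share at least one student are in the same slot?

Calculus and Civics conflict, so at least 2 time slots are needed.
2 time slots suffice: Logic=1, Calculus=1, Biology=1, Music=2, Chemistry=2, Geology=2, Civics=2, Econ=1. Each listed conflict is separated.

2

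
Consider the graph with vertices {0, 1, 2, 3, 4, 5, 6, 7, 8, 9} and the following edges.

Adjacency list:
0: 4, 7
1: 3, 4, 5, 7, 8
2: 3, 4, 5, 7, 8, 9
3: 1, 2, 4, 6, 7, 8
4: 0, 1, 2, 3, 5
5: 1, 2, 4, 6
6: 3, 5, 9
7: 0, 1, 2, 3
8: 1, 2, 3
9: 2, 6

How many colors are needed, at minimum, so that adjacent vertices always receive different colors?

2, 3, 8 are pairwise adjacent, so at least 3 colors are needed.
3 colors suffice: color red → {0, 1, 2, 6}; color blue → {3, 5, 9}; color green → {4, 7, 8}. No two adjacent vertices share a color.

3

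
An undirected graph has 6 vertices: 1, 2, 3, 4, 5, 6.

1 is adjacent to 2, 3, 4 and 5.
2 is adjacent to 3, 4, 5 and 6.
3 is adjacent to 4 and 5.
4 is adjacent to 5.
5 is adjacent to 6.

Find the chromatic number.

1, 2, 3, 4, 5 form a clique, so at least 5 colors are needed.
5 colors suffice: 1=d, 2=b, 3=c, 4=e, 5=a, 6=c. No two adjacent vertices share a color.

5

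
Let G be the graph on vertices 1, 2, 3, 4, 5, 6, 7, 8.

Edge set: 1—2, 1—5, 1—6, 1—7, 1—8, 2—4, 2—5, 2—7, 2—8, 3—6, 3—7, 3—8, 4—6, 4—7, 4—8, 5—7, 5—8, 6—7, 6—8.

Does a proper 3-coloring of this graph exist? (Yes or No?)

1, 2, 5, 8 form a clique, so at least 4 colors are needed.
So 3 colors are not enough.

No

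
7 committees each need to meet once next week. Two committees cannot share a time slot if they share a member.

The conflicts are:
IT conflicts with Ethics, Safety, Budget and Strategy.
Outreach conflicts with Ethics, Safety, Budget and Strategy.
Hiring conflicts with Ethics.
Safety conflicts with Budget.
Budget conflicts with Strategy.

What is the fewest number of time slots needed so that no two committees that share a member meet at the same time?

IT, Budget, Strategy all conflict with each other, so at least 3 time slots are needed.
A valid assignment using 3 time slots: IT=2, Outreach=2, Hiring=2, Ethics=1, Safety=3, Budget=1, Strategy=3. Each listed conflict is separated.

3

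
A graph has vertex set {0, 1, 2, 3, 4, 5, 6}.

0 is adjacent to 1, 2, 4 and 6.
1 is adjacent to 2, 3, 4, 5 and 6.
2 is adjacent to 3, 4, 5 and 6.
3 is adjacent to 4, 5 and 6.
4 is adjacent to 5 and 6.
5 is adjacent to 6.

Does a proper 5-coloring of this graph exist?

No

1, 2, 3, 4, 5, 6 are mutually adjacent (a clique of size 6), so at least 6 colors are needed.
So 5 colors are not enough.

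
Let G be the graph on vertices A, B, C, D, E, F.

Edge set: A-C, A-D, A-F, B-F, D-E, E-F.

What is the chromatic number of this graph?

A and F are adjacent, so at least 2 colors are needed.
One proper 2-coloring: A=blue, B=blue, C=red, D=red, E=blue, F=red. No two adjacent vertices share a color.

2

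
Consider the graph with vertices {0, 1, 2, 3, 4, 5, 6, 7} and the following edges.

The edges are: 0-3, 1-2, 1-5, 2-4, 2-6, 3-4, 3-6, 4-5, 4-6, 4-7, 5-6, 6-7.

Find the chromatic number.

4, 5, 6 form a triangle, so at least 3 colors are needed.
3 colors suffice: color red → {0, 1, 6}; color blue → {4}; color green → {2, 3, 5, 7}. No two adjacent vertices share a color.

3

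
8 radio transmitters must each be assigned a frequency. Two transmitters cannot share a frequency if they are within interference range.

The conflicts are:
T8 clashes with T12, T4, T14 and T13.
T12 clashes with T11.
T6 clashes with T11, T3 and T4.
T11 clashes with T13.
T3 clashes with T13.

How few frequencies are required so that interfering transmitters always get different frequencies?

The cycle T11-T6-T4-T8-T12-T11 has odd length 5, so it cannot be 2-colored; at least 3 frequencies are needed.
3 frequencies suffice: frequency 1 → {T8, T6}; frequency 2 → {T12, T4, T14, T13}; frequency 3 → {T11, T3}. No two conflicting transmitters share a frequency.

3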